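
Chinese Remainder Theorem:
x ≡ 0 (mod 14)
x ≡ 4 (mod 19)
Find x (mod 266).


M = 14*19 = 266
M1 = M/14 = 19, M2 = M/19 = 14
M1^(-1) mod 14 = 3, M2^(-1) mod 19 = 15
x = 0*19*3 + 4*14*15 = 840
840 mod 266 = 42
Check: 42 mod 14 = 0 ✓, 42 mod 19 = 4 ✓

x ≡ 42 (mod 266)


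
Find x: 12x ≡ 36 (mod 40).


GCD(12, 40) = 4 divides 36
Divide: 3x ≡ 9 (mod 10)
x ≡ 3 (mod 10)


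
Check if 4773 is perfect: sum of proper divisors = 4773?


Proper divisors of 4773: 1, 3, 37, 43, 111, 129, 1591
Sum = 1 + 3 + 37 + 43 + 111 + 129 + 1591 = 1915

No, 4773 is not perfect (1915 ≠ 4773)


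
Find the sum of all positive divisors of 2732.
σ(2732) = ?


Divisors of 2732: 1, 2, 4, 683, 1366, 2732
Sum = 1 + 2 + 4 + 683 + 1366 + 2732 = 4788

σ(2732) = 4788


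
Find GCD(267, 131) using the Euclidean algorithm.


267 = 2 * 131 + 5
131 = 26 * 5 + 1
5 = 5 * 1 + 0
GCD = 1


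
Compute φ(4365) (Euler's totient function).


4365 = 3^2 × 5 × 97
Prime factors: 3, 5, 97
φ(4365) = 4365 × (1-1/3) × (1-1/5) × (1-1/97)
= 4365 × 2/3 × 4/5 × 96/97 = 2304

φ(4365) = 2304


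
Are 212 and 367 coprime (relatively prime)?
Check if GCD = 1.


Euclidean algorithm:
367 = 1 * 212 + 155
212 = 1 * 155 + 57
155 = 2 * 57 + 41
57 = 1 * 41 + 16
41 = 2 * 16 + 9
16 = 1 * 9 + 7
9 = 1 * 7 + 2
7 = 3 * 2 + 1
2 = 2 * 1 + 0
GCD(212, 367) = 1

Yes, coprime (GCD = 1)


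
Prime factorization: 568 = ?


568 / 2 = 284
284 / 2 = 142
142 / 2 = 71
71 / 71 = 1
568 = 2^3 × 71


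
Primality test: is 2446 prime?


2446 / 2 = 1223 (exact division)
2446 is NOT prime.

No, 2446 is not prime


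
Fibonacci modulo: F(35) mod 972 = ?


F(k) mod 972 for k=1..35:
1, 1, 2, 3, 5, 8, 13, 21, 34, 55, 89, 144, 233, 377, 610, 15, 625, 640, 293, 933, 254, 215, 469, 684, 181, 865, 74, 939, 41, 8, 49, 57, 106, 163, 269
F(35) mod 972 = 269


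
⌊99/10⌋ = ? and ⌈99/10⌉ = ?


99/10 = 9.9000
floor = 9
ceil = 10

floor = 9, ceil = 10


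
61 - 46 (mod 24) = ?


61 - 46 = 15
15 mod 24 = 15


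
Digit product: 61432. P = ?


6 × 1 × 4 × 3 × 2 = 144


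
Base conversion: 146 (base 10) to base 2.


146 (base 10) = 146 (decimal)
146 (decimal) = 10010010 (base 2)


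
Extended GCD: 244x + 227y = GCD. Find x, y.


Tabular extended Euclidean (each row: r = 244*s + 227*t):
r=244, s=1, t=0
r=227, s=0, t=1
q=1: r=17, s=1, t=-1   [244*(1) + 227*(-1) = 17]
q=13: r=6, s=-13, t=14   [244*(-13) + 227*(14) = 6]
q=2: r=5, s=27, t=-29   [244*(27) + 227*(-29) = 5]
q=1: r=1, s=-40, t=43   [244*(-40) + 227*(43) = 1]
q=5: r=0, s=227, t=-244   [244*(227) + 227*(-244) = 0]
GCD = 1; from the row with r=1: x=-40, y=43
Check: 244*(-40) + 227*(43) = -9760 + 9761 = 1

GCD = 1, x = -40, y = 43


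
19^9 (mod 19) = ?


19^1 mod 19 = 0
19^2 mod 19 = 0
19^3 mod 19 = 0
19^4 mod 19 = 0
19^5 mod 19 = 0
19^6 mod 19 = 0
19^7 mod 19 = 0
19^8 mod 19 = 0
19^9 mod 19 = 0


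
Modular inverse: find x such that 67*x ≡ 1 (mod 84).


Use the extended Euclidean algorithm on (84, 67); each row r = 84*s + 67*t:
r=84, s=1, t=0
r=67, s=0, t=1
q=1: r=17, s=1, t=-1   [84*(1) + 67*(-1) = 17]
q=3: r=16, s=-3, t=4   [84*(-3) + 67*(4) = 16]
q=1: r=1, s=4, t=-5   [84*(4) + 67*(-5) = 1]
q=16: r=0, s=-67, t=84   [84*(-67) + 67*(84) = 0]
GCD = 1 with t = -5, so 67*(-5) ≡ 1 (mod 84)
Inverse = -5 mod 84 = 79
Check: 67 * 79 = 5293 ≡ 1 (mod 84)

67^(-1) ≡ 79 (mod 84)


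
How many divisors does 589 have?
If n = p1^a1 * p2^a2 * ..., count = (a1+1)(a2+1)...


589 = 19^1 × 31^1
d(589) = (1+1) × (1+1) = 4

4 divisors


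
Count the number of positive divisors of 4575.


4575 = 3^1 × 5^2 × 61^1
d(4575) = (1+1) × (2+1) × (1+1) = 12

12 divisors


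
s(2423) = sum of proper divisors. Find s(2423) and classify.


Proper divisors: 1
Sum = 1 = 1
1 < 2423 → deficient

s(2423) = 1 (deficient)


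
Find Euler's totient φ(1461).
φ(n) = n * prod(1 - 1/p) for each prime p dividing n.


1461 = 3 × 487
Prime factors: 3, 487
φ(1461) = 1461 × (1-1/3) × (1-1/487)
= 1461 × 2/3 × 486/487 = 972

φ(1461) = 972


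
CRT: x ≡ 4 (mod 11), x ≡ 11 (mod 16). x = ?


M = 11*16 = 176
M1 = M/11 = 16, M2 = M/16 = 11
M1^(-1) mod 11 = 9, M2^(-1) mod 16 = 3
x = 4*16*9 + 11*11*3 = 939
939 mod 176 = 59
Check: 59 mod 11 = 4 ✓, 59 mod 16 = 11 ✓

x ≡ 59 (mod 176)


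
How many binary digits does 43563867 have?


43563867 in base 2 = 10100110001011101101011011
Number of digits = 26

26 digits (base 2)


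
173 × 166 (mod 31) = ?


173 × 166 = 28718
28718 mod 31 = 12


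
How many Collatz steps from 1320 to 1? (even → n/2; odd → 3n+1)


1320 → 660 → 330 → 165 → 496 → 248 → 124 → 62 → 31 → 94 → 47 → 142 → 71 → 214 → 107 → 322 → 161 → 484 → 242 → 121 → 364 → 182 → 91 → 274 → 137 → 412 → 206 → 103 → 310 → 155 → 466 → 233 → 700 → 350 → 175 → 526 → 263 → 790 → 395 → 1186 → 593 → 1780 → 890 → 445 → 1336 → 668 → 334 → 167 → 502 → 251 → 754 → 377 → 1132 → 566 → 283 → 850 → 425 → 1276 → 638 → 319 → 958 → 479 → 1438 → 719 → 2158 → 1079 → 3238 → 1619 → 4858 → 2429 → 7288 → 3644 → 1822 → 911 → 2734 → 1367 → 4102 → 2051 → 6154 → 3077 → 9232 → 4616 → 2308 → 1154 → 577 → 1732 → 866 → 433 → 1300 → 650 → 325 → 976 → 488 → 244 → 122 → 61 → 184 → 92 → 46 → 23 → 70 → 35 → 106 → 53 → 160 → 80 → 40 → 20 → 10 → 5 → 16 → 8 → 4 → 2 → 1
Total steps = 114

114 steps


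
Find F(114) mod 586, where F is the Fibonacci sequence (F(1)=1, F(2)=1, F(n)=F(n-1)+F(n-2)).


F(k) mod 586 for k=1..114:
1, 1, 2, 3, 5, 8, 13, 21, 34, 55, 89, 144, 233, 377, 24, 401, 425, 240, 79, 319, 398, 131, 529, 74, 17, 91, 108, 199, 307, 506, 227, 147, 374, 521, 309, 244, 553, 211, 178, 389, 567, 370, 351, 135, 486, 35, 521, 556, 491, 461, 366, 241, 21, 262, 283, 545, 242, 201, 443, 58, 501, 559, 474, 447, 335, 196, 531, 141, 86, 227, 313, 540, 267, 221, 488, 123, 25, 148, 173, 321, 494, 229, 137, 366, 503, 283, 200, 483, 97, 580, 91, 85, 176, 261, 437, 112, 549, 75, 38, 113, 151, 264, 415, 93, 508, 15, 523, 538, 475, 427, 316, 157, 473, 44
F(114) mod 586 = 44


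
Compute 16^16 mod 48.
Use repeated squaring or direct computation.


16^1 mod 48 = 16
16^2 mod 48 = 16
16^3 mod 48 = 16
16^4 mod 48 = 16
16^5 mod 48 = 16
16^6 mod 48 = 16
16^7 mod 48 = 16
16^8 mod 48 = 16
16^9 mod 48 = 16
16^10 mod 48 = 16
16^11 mod 48 = 16
16^12 mod 48 = 16
16^13 mod 48 = 16
16^14 mod 48 = 16
16^15 mod 48 = 16
16^16 mod 48 = 16


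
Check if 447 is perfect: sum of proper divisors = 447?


Proper divisors of 447: 1, 3, 149
Sum = 1 + 3 + 149 = 153

No, 447 is not perfect (153 ≠ 447)


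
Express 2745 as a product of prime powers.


2745 / 3 = 915
915 / 3 = 305
305 / 5 = 61
61 / 61 = 1
2745 = 3^2 × 5 × 61


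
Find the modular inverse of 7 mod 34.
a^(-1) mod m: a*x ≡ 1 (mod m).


Use the extended Euclidean algorithm on (34, 7); each row r = 34*s + 7*t:
r=34, s=1, t=0
r=7, s=0, t=1
q=4: r=6, s=1, t=-4   [34*(1) + 7*(-4) = 6]
q=1: r=1, s=-1, t=5   [34*(-1) + 7*(5) = 1]
q=6: r=0, s=7, t=-34   [34*(7) + 7*(-34) = 0]
GCD = 1 with t = 5, so 7*(5) ≡ 1 (mod 34)
Inverse = 5 mod 34 = 5
Check: 7 * 5 = 35 ≡ 1 (mod 34)

7^(-1) ≡ 5 (mod 34)


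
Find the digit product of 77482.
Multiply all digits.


7 × 7 × 4 × 8 × 2 = 3136


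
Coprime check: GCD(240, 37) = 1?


Euclidean algorithm:
240 = 6 * 37 + 18
37 = 2 * 18 + 1
18 = 18 * 1 + 0
GCD(240, 37) = 1

Yes, coprime (GCD = 1)


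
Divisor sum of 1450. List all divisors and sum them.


Divisors of 1450: 1, 2, 5, 10, 25, 29, 50, 58, 145, 290, 725, 1450
Sum = 1 + 2 + 5 + 10 + 25 + 29 + 50 + 58 + 145 + 290 + 725 + 1450 = 2790

σ(1450) = 2790


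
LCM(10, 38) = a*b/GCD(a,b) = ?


GCD(10, 38) = 2
LCM = 10*38/2 = 380/2 = 190

LCM = 190


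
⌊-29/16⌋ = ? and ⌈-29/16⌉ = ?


-29/16 = -1.8125
floor = -2
ceil = -1

floor = -2, ceil = -1


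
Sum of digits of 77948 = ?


7 + 7 + 9 + 4 + 8 = 35


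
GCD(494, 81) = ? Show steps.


494 = 6 * 81 + 8
81 = 10 * 8 + 1
8 = 8 * 1 + 0
GCD = 1


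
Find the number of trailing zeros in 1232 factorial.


floor(1232/5) = 246
floor(1232/25) = 49
floor(1232/125) = 9
floor(1232/625) = 1
Total = 305

305 trailing zeros


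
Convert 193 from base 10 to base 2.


193 (base 10) = 193 (decimal)
193 (decimal) = 11000001 (base 2)


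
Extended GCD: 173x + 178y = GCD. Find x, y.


Tabular extended Euclidean (each row: r = 173*s + 178*t):
r=173, s=1, t=0
r=178, s=0, t=1
q=0: r=173, s=1, t=0   [173*(1) + 178*(0) = 173]
q=1: r=5, s=-1, t=1   [173*(-1) + 178*(1) = 5]
q=34: r=3, s=35, t=-34   [173*(35) + 178*(-34) = 3]
q=1: r=2, s=-36, t=35   [173*(-36) + 178*(35) = 2]
q=1: r=1, s=71, t=-69   [173*(71) + 178*(-69) = 1]
q=2: r=0, s=-178, t=173   [173*(-178) + 178*(173) = 0]
GCD = 1; from the row with r=1: x=71, y=-69
Check: 173*(71) + 178*(-69) = 12283 - 12282 = 1

GCD = 1, x = 71, y = -69


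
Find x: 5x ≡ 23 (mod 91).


GCD(5, 91) = 1, unique solution
a^(-1) mod 91 = 73
x = 73 * 23 mod 91 = 41

x ≡ 41 (mod 91)


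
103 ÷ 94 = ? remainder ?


103 = 94 * 1 + 9
Check: 94 + 9 = 103

q = 1, r = 9


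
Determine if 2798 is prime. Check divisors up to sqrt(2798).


2798 / 2 = 1399 (exact division)
2798 is NOT prime.

No, 2798 is not prime


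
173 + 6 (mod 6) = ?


173 + 6 = 179
179 mod 6 = 5


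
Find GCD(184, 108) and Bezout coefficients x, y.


Tabular extended Euclidean (each row: r = 184*s + 108*t):
r=184, s=1, t=0
r=108, s=0, t=1
q=1: r=76, s=1, t=-1   [184*(1) + 108*(-1) = 76]
q=1: r=32, s=-1, t=2   [184*(-1) + 108*(2) = 32]
q=2: r=12, s=3, t=-5   [184*(3) + 108*(-5) = 12]
q=2: r=8, s=-7, t=12   [184*(-7) + 108*(12) = 8]
q=1: r=4, s=10, t=-17   [184*(10) + 108*(-17) = 4]
q=2: r=0, s=-27, t=46   [184*(-27) + 108*(46) = 0]
GCD = 4; from the row with r=4: x=10, y=-17
Check: 184*(10) + 108*(-17) = 1840 - 1836 = 4

GCD = 4, x = 10, y = -17


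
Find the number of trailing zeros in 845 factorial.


floor(845/5) = 169
floor(845/25) = 33
floor(845/125) = 6
floor(845/625) = 1
Total = 209

209 trailing zeros


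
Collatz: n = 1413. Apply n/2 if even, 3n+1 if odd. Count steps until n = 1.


1413 → 4240 → 2120 → 1060 → 530 → 265 → 796 → 398 → 199 → 598 → 299 → 898 → 449 → 1348 → 674 → 337 → 1012 → 506 → 253 → 760 → 380 → 190 → 95 → 286 → 143 → 430 → 215 → 646 → 323 → 970 → 485 → 1456 → 728 → 364 → 182 → 91 → 274 → 137 → 412 → 206 → 103 → 310 → 155 → 466 → 233 → 700 → 350 → 175 → 526 → 263 → 790 → 395 → 1186 → 593 → 1780 → 890 → 445 → 1336 → 668 → 334 → 167 → 502 → 251 → 754 → 377 → 1132 → 566 → 283 → 850 → 425 → 1276 → 638 → 319 → 958 → 479 → 1438 → 719 → 2158 → 1079 → 3238 → 1619 → 4858 → 2429 → 7288 → 3644 → 1822 → 911 → 2734 → 1367 → 4102 → 2051 → 6154 → 3077 → 9232 → 4616 → 2308 → 1154 → 577 → 1732 → 866 → 433 → 1300 → 650 → 325 → 976 → 488 → 244 → 122 → 61 → 184 → 92 → 46 → 23 → 70 → 35 → 106 → 53 → 160 → 80 → 40 → 20 → 10 → 5 → 16 → 8 → 4 → 2 → 1
Total steps = 127

127 steps


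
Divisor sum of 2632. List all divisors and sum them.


Divisors of 2632: 1, 2, 4, 7, 8, 14, 28, 47, 56, 94, 188, 329, 376, 658, 1316, 2632
Sum = 1 + 2 + 4 + 7 + 8 + 14 + 28 + 47 + 56 + 94 + 188 + 329 + 376 + 658 + 1316 + 2632 = 5760

σ(2632) = 5760


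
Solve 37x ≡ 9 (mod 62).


GCD(37, 62) = 1, unique solution
a^(-1) mod 62 = 57
x = 57 * 9 mod 62 = 17

x ≡ 17 (mod 62)


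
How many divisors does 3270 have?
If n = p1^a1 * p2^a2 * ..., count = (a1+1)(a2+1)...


3270 = 2^1 × 3^1 × 5^1 × 109^1
d(3270) = (1+1) × (1+1) × (1+1) × (1+1) = 16

16 divisors


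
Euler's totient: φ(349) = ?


349 = 349
Prime factors: 349
φ(349) = 349 × (1-1/349)
= 349 × 348/349 = 348

φ(349) = 348


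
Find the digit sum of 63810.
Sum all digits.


6 + 3 + 8 + 1 + 0 = 18


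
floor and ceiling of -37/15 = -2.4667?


-37/15 = -2.4667
floor = -3
ceil = -2

floor = -3, ceil = -2


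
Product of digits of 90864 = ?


9 × 0 × 8 × 6 × 4 = 0


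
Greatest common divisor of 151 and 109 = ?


151 = 1 * 109 + 42
109 = 2 * 42 + 25
42 = 1 * 25 + 17
25 = 1 * 17 + 8
17 = 2 * 8 + 1
8 = 8 * 1 + 0
GCD = 1


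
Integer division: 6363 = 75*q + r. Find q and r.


6363 = 75 * 84 + 63
Check: 6300 + 63 = 6363

q = 84, r = 63


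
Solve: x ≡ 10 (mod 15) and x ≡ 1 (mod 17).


M = 15*17 = 255
M1 = M/15 = 17, M2 = M/17 = 15
M1^(-1) mod 15 = 8, M2^(-1) mod 17 = 8
x = 10*17*8 + 1*15*8 = 1480
1480 mod 255 = 205
Check: 205 mod 15 = 10 ✓, 205 mod 17 = 1 ✓

x ≡ 205 (mod 255)


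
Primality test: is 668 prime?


668 / 2 = 334 (exact division)
668 is NOT prime.

No, 668 is not prime


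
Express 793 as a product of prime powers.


793 / 13 = 61
61 / 61 = 1
793 = 13 × 61


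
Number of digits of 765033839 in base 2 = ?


765033839 in base 2 = 101101100110010111110101101111
Number of digits = 30

30 digits (base 2)


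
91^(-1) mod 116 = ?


Use the extended Euclidean algorithm on (116, 91); each row r = 116*s + 91*t:
r=116, s=1, t=0
r=91, s=0, t=1
q=1: r=25, s=1, t=-1   [116*(1) + 91*(-1) = 25]
q=3: r=16, s=-3, t=4   [116*(-3) + 91*(4) = 16]
q=1: r=9, s=4, t=-5   [116*(4) + 91*(-5) = 9]
q=1: r=7, s=-7, t=9   [116*(-7) + 91*(9) = 7]
q=1: r=2, s=11, t=-14   [116*(11) + 91*(-14) = 2]
q=3: r=1, s=-40, t=51   [116*(-40) + 91*(51) = 1]
q=2: r=0, s=91, t=-116   [116*(91) + 91*(-116) = 0]
GCD = 1 with t = 51, so 91*(51) ≡ 1 (mod 116)
Inverse = 51 mod 116 = 51
Check: 91 * 51 = 4641 ≡ 1 (mod 116)

91^(-1) ≡ 51 (mod 116)


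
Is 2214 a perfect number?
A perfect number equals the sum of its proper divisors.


Proper divisors of 2214: 1, 2, 3, 6, 9, 18, 27, 41, 54, 82, 123, 246, 369, 738, 1107
Sum = 1 + 2 + 3 + 6 + 9 + 18 + 27 + 41 + 54 + 82 + 123 + 246 + 369 + 738 + 1107 = 2826

No, 2214 is not perfect (2826 ≠ 2214)


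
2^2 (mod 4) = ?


2^1 mod 4 = 2
2^2 mod 4 = 0


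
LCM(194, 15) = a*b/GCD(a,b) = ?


GCD(194, 15) = 1
LCM = 194*15/1 = 2910/1 = 2910

LCM = 2910


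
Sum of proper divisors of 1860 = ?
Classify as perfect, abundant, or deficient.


Proper divisors: 1, 2, 3, 4, 5, 6, 10, 12, 15, 20, 30, 31, 60, 62, 93, 124, 155, 186, 310, 372, 465, 620, 930
Sum = 1 + 2 + 3 + 4 + 5 + 6 + 10 + 12 + 15 + 20 + 30 + 31 + 60 + 62 + 93 + 124 + 155 + 186 + 310 + 372 + 465 + 620 + 930 = 3516
3516 > 1860 → abundant

s(1860) = 3516 (abundant)


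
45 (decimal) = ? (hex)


45 (base 10) = 45 (decimal)
45 (decimal) = 2D (base 16)


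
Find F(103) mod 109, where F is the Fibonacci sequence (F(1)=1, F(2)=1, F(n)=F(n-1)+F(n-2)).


F(k) mod 109 for k=1..103:
1, 1, 2, 3, 5, 8, 13, 21, 34, 55, 89, 35, 15, 50, 65, 6, 71, 77, 39, 7, 46, 53, 99, 43, 33, 76, 0, 76, 76, 43, 10, 53, 63, 7, 70, 77, 38, 6, 44, 50, 94, 35, 20, 55, 75, 21, 96, 8, 104, 3, 107, 1, 108, 0, 108, 108, 107, 106, 104, 101, 96, 88, 75, 54, 20, 74, 94, 59, 44, 103, 38, 32, 70, 102, 63, 56, 10, 66, 76, 33, 0, 33, 33, 66, 99, 56, 46, 102, 39, 32, 71, 103, 65, 59, 15, 74, 89, 54, 34, 88, 13, 101, 5
F(103) mod 109 = 5


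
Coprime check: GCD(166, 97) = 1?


Euclidean algorithm:
166 = 1 * 97 + 69
97 = 1 * 69 + 28
69 = 2 * 28 + 13
28 = 2 * 13 + 2
13 = 6 * 2 + 1
2 = 2 * 1 + 0
GCD(166, 97) = 1

Yes, coprime (GCD = 1)


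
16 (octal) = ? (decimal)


16 (base 8) = 14 (decimal)
14 (decimal) = 14 (base 10)


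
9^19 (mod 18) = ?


9^1 mod 18 = 9
9^2 mod 18 = 9
9^3 mod 18 = 9
9^4 mod 18 = 9
9^5 mod 18 = 9
9^6 mod 18 = 9
9^7 mod 18 = 9
9^8 mod 18 = 9
9^9 mod 18 = 9
9^10 mod 18 = 9
9^11 mod 18 = 9
9^12 mod 18 = 9
9^13 mod 18 = 9
9^14 mod 18 = 9
9^15 mod 18 = 9
9^16 mod 18 = 9
9^17 mod 18 = 9
9^18 mod 18 = 9
9^19 mod 18 = 9


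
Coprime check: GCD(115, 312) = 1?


Euclidean algorithm:
312 = 2 * 115 + 82
115 = 1 * 82 + 33
82 = 2 * 33 + 16
33 = 2 * 16 + 1
16 = 16 * 1 + 0
GCD(115, 312) = 1

Yes, coprime (GCD = 1)


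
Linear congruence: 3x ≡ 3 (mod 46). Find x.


GCD(3, 46) = 1, unique solution
a^(-1) mod 46 = 31
x = 31 * 3 mod 46 = 1

x ≡ 1 (mod 46)


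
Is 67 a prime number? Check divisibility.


Check divisors up to sqrt(67) = 8.1854
No divisors found.
67 is prime.

Yes, 67 is prime


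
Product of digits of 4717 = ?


4 × 7 × 1 × 7 = 196


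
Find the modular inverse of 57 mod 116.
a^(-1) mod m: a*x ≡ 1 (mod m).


Use the extended Euclidean algorithm on (116, 57); each row r = 116*s + 57*t:
r=116, s=1, t=0
r=57, s=0, t=1
q=2: r=2, s=1, t=-2   [116*(1) + 57*(-2) = 2]
q=28: r=1, s=-28, t=57   [116*(-28) + 57*(57) = 1]
q=2: r=0, s=57, t=-116   [116*(57) + 57*(-116) = 0]
GCD = 1 with t = 57, so 57*(57) ≡ 1 (mod 116)
Inverse = 57 mod 116 = 57
Check: 57 * 57 = 3249 ≡ 1 (mod 116)

57^(-1) ≡ 57 (mod 116)


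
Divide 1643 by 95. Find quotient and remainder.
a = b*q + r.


1643 = 95 * 17 + 28
Check: 1615 + 28 = 1643

q = 17, r = 28


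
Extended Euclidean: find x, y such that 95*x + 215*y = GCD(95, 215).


Tabular extended Euclidean (each row: r = 95*s + 215*t):
r=95, s=1, t=0
r=215, s=0, t=1
q=0: r=95, s=1, t=0   [95*(1) + 215*(0) = 95]
q=2: r=25, s=-2, t=1   [95*(-2) + 215*(1) = 25]
q=3: r=20, s=7, t=-3   [95*(7) + 215*(-3) = 20]
q=1: r=5, s=-9, t=4   [95*(-9) + 215*(4) = 5]
q=4: r=0, s=43, t=-19   [95*(43) + 215*(-19) = 0]
GCD = 5; from the row with r=5: x=-9, y=4
Check: 95*(-9) + 215*(4) = -855 + 860 = 5

GCD = 5, x = -9, y = 4


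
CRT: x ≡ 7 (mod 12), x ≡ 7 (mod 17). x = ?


M = 12*17 = 204
M1 = M/12 = 17, M2 = M/17 = 12
M1^(-1) mod 12 = 5, M2^(-1) mod 17 = 10
x = 7*17*5 + 7*12*10 = 1435
1435 mod 204 = 7
Check: 7 mod 12 = 7 ✓, 7 mod 17 = 7 ✓

x ≡ 7 (mod 204)


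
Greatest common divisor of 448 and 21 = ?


448 = 21 * 21 + 7
21 = 3 * 7 + 0
GCD = 7


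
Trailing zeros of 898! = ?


floor(898/5) = 179
floor(898/25) = 35
floor(898/125) = 7
floor(898/625) = 1
Total = 222

222 trailing zeros


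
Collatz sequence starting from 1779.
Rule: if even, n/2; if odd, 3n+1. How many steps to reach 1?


1779 → 5338 → 2669 → 8008 → 4004 → 2002 → 1001 → 3004 → 1502 → 751 → 2254 → 1127 → 3382 → 1691 → 5074 → 2537 → 7612 → 3806 → 1903 → 5710 → 2855 → 8566 → 4283 → 12850 → 6425 → 19276 → 9638 → 4819 → 14458 → 7229 → 21688 → 10844 → 5422 → 2711 → 8134 → 4067 → 12202 → 6101 → 18304 → 9152 → 4576 → 2288 → 1144 → 572 → 286 → 143 → 430 → 215 → 646 → 323 → 970 → 485 → 1456 → 728 → 364 → 182 → 91 → 274 → 137 → 412 → 206 → 103 → 310 → 155 → 466 → 233 → 700 → 350 → 175 → 526 → 263 → 790 → 395 → 1186 → 593 → 1780 → 890 → 445 → 1336 → 668 → 334 → 167 → 502 → 251 → 754 → 377 → 1132 → 566 → 283 → 850 → 425 → 1276 → 638 → 319 → 958 → 479 → 1438 → 719 → 2158 → 1079 → 3238 → 1619 → 4858 → 2429 → 7288 → 3644 → 1822 → 911 → 2734 → 1367 → 4102 → 2051 → 6154 → 3077 → 9232 → 4616 → 2308 → 1154 → 577 → 1732 → 866 → 433 → 1300 → 650 → 325 → 976 → 488 → 244 → 122 → 61 → 184 → 92 → 46 → 23 → 70 → 35 → 106 → 53 → 160 → 80 → 40 → 20 → 10 → 5 → 16 → 8 → 4 → 2 → 1
Total steps = 148

148 steps


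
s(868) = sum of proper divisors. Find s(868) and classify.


Proper divisors: 1, 2, 4, 7, 14, 28, 31, 62, 124, 217, 434
Sum = 1 + 2 + 4 + 7 + 14 + 28 + 31 + 62 + 124 + 217 + 434 = 924
924 > 868 → abundant

s(868) = 924 (abundant)


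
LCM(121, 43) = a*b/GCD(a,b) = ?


GCD(121, 43) = 1
LCM = 121*43/1 = 5203/1 = 5203

LCM = 5203


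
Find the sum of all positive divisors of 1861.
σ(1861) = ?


Divisors of 1861: 1, 1861
Sum = 1 + 1861 = 1862

σ(1861) = 1862


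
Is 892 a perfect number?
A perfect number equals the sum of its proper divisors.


Proper divisors of 892: 1, 2, 4, 223, 446
Sum = 1 + 2 + 4 + 223 + 446 = 676

No, 892 is not perfect (676 ≠ 892)


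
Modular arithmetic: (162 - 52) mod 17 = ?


162 - 52 = 110
110 mod 17 = 8


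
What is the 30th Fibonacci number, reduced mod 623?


F(k) mod 623 for k=1..30:
1, 1, 2, 3, 5, 8, 13, 21, 34, 55, 89, 144, 233, 377, 610, 364, 351, 92, 443, 535, 355, 267, 622, 266, 265, 531, 173, 81, 254, 335
F(30) mod 623 = 335


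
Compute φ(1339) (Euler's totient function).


1339 = 13 × 103
Prime factors: 13, 103
φ(1339) = 1339 × (1-1/13) × (1-1/103)
= 1339 × 12/13 × 102/103 = 1224

φ(1339) = 1224


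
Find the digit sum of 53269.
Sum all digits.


5 + 3 + 2 + 6 + 9 = 25


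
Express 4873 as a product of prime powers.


4873 / 11 = 443
443 / 443 = 1
4873 = 11 × 443


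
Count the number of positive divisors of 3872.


3872 = 2^5 × 11^2
d(3872) = (5+1) × (2+1) = 18

18 divisors


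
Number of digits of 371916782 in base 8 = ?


371916782 in base 8 = 2612577756
Number of digits = 10

10 digits (base 8)


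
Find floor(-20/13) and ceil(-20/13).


-20/13 = -1.5385
floor = -2
ceil = -1

floor = -2, ceil = -1


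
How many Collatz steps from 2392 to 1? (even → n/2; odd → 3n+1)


2392 → 1196 → 598 → 299 → 898 → 449 → 1348 → 674 → 337 → 1012 → 506 → 253 → 760 → 380 → 190 → 95 → 286 → 143 → 430 → 215 → 646 → 323 → 970 → 485 → 1456 → 728 → 364 → 182 → 91 → 274 → 137 → 412 → 206 → 103 → 310 → 155 → 466 → 233 → 700 → 350 → 175 → 526 → 263 → 790 → 395 → 1186 → 593 → 1780 → 890 → 445 → 1336 → 668 → 334 → 167 → 502 → 251 → 754 → 377 → 1132 → 566 → 283 → 850 → 425 → 1276 → 638 → 319 → 958 → 479 → 1438 → 719 → 2158 → 1079 → 3238 → 1619 → 4858 → 2429 → 7288 → 3644 → 1822 → 911 → 2734 → 1367 → 4102 → 2051 → 6154 → 3077 → 9232 → 4616 → 2308 → 1154 → 577 → 1732 → 866 → 433 → 1300 → 650 → 325 → 976 → 488 → 244 → 122 → 61 → 184 → 92 → 46 → 23 → 70 → 35 → 106 → 53 → 160 → 80 → 40 → 20 → 10 → 5 → 16 → 8 → 4 → 2 → 1
Total steps = 120

120 steps


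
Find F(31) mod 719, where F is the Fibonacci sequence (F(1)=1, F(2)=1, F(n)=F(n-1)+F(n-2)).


F(k) mod 719 for k=1..31:
1, 1, 2, 3, 5, 8, 13, 21, 34, 55, 89, 144, 233, 377, 610, 268, 159, 427, 586, 294, 161, 455, 616, 352, 249, 601, 131, 13, 144, 157, 301
F(31) mod 719 = 301


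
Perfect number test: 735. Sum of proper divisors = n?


Proper divisors of 735: 1, 3, 5, 7, 15, 21, 35, 49, 105, 147, 245
Sum = 1 + 3 + 5 + 7 + 15 + 21 + 35 + 49 + 105 + 147 + 245 = 633

No, 735 is not perfect (633 ≠ 735)


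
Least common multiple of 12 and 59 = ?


GCD(12, 59) = 1
LCM = 12*59/1 = 708/1 = 708

LCM = 708


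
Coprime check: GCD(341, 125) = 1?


Euclidean algorithm:
341 = 2 * 125 + 91
125 = 1 * 91 + 34
91 = 2 * 34 + 23
34 = 1 * 23 + 11
23 = 2 * 11 + 1
11 = 11 * 1 + 0
GCD(341, 125) = 1

Yes, coprime (GCD = 1)


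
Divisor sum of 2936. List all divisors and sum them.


Divisors of 2936: 1, 2, 4, 8, 367, 734, 1468, 2936
Sum = 1 + 2 + 4 + 8 + 367 + 734 + 1468 + 2936 = 5520

σ(2936) = 5520


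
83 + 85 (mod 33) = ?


83 + 85 = 168
168 mod 33 = 3


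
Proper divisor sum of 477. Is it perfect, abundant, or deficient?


Proper divisors: 1, 3, 9, 53, 159
Sum = 1 + 3 + 9 + 53 + 159 = 225
225 < 477 → deficient

s(477) = 225 (deficient)


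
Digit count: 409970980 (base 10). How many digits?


409970980 has 9 digits in base 10
floor(log10(409970980)) + 1 = floor(8.6128) + 1 = 9

9 digits (base 10)


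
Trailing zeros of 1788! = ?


floor(1788/5) = 357
floor(1788/25) = 71
floor(1788/125) = 14
floor(1788/625) = 2
Total = 444

444 trailing zeros


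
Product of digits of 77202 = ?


7 × 7 × 2 × 0 × 2 = 0


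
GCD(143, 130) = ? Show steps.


143 = 1 * 130 + 13
130 = 10 * 13 + 0
GCD = 13


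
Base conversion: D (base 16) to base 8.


D (base 16) = 13 (decimal)
13 (decimal) = 15 (base 8)


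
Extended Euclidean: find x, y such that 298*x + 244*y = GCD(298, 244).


Tabular extended Euclidean (each row: r = 298*s + 244*t):
r=298, s=1, t=0
r=244, s=0, t=1
q=1: r=54, s=1, t=-1   [298*(1) + 244*(-1) = 54]
q=4: r=28, s=-4, t=5   [298*(-4) + 244*(5) = 28]
q=1: r=26, s=5, t=-6   [298*(5) + 244*(-6) = 26]
q=1: r=2, s=-9, t=11   [298*(-9) + 244*(11) = 2]
q=13: r=0, s=122, t=-149   [298*(122) + 244*(-149) = 0]
GCD = 2; from the row with r=2: x=-9, y=11
Check: 298*(-9) + 244*(11) = -2682 + 2684 = 2

GCD = 2, x = -9, y = 11


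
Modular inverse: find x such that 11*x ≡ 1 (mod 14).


Use the extended Euclidean algorithm on (14, 11); each row r = 14*s + 11*t:
r=14, s=1, t=0
r=11, s=0, t=1
q=1: r=3, s=1, t=-1   [14*(1) + 11*(-1) = 3]
q=3: r=2, s=-3, t=4   [14*(-3) + 11*(4) = 2]
q=1: r=1, s=4, t=-5   [14*(4) + 11*(-5) = 1]
q=2: r=0, s=-11, t=14   [14*(-11) + 11*(14) = 0]
GCD = 1 with t = -5, so 11*(-5) ≡ 1 (mod 14)
Inverse = -5 mod 14 = 9
Check: 11 * 9 = 99 ≡ 1 (mod 14)

11^(-1) ≡ 9 (mod 14)


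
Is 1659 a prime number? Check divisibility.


1659 / 3 = 553 (exact division)
1659 is NOT prime.

No, 1659 is not prime


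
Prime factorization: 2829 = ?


2829 / 3 = 943
943 / 23 = 41
41 / 41 = 1
2829 = 3 × 23 × 41


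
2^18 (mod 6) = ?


2^1 mod 6 = 2
2^2 mod 6 = 4
2^3 mod 6 = 2
2^4 mod 6 = 4
2^5 mod 6 = 2
2^6 mod 6 = 4
2^7 mod 6 = 2
2^8 mod 6 = 4
2^9 mod 6 = 2
2^10 mod 6 = 4
2^11 mod 6 = 2
2^12 mod 6 = 4
2^13 mod 6 = 2
2^14 mod 6 = 4
2^15 mod 6 = 2
2^16 mod 6 = 4
2^17 mod 6 = 2
2^18 mod 6 = 4


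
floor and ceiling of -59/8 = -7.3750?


-59/8 = -7.3750
floor = -8
ceil = -7

floor = -8, ceil = -7


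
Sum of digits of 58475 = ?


5 + 8 + 4 + 7 + 5 = 29


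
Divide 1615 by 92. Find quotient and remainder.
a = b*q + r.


1615 = 92 * 17 + 51
Check: 1564 + 51 = 1615

q = 17, r = 51


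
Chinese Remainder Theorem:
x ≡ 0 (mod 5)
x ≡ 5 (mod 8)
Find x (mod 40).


M = 5*8 = 40
M1 = M/5 = 8, M2 = M/8 = 5
M1^(-1) mod 5 = 2, M2^(-1) mod 8 = 5
x = 0*8*2 + 5*5*5 = 125
125 mod 40 = 5
Check: 5 mod 5 = 0 ✓, 5 mod 8 = 5 ✓

x ≡ 5 (mod 40)


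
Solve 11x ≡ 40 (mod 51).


GCD(11, 51) = 1, unique solution
a^(-1) mod 51 = 14
x = 14 * 40 mod 51 = 50

x ≡ 50 (mod 51)


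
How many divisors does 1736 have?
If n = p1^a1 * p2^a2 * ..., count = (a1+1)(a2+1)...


1736 = 2^3 × 7^1 × 31^1
d(1736) = (3+1) × (1+1) × (1+1) = 16

16 divisors


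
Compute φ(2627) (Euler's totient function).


2627 = 37 × 71
Prime factors: 37, 71
φ(2627) = 2627 × (1-1/37) × (1-1/71)
= 2627 × 36/37 × 70/71 = 2520

φ(2627) = 2520


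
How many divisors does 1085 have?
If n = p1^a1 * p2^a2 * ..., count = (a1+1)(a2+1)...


1085 = 5^1 × 7^1 × 31^1
d(1085) = (1+1) × (1+1) × (1+1) = 8

8 divisors


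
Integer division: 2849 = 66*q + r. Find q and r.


2849 = 66 * 43 + 11
Check: 2838 + 11 = 2849

q = 43, r = 11


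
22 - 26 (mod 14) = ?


22 - 26 = -4
-4 mod 14 = 10


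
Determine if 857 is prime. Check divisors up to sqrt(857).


Check divisors up to sqrt(857) = 29.2746
No divisors found.
857 is prime.

Yes, 857 is prime


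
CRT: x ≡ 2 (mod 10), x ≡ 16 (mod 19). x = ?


M = 10*19 = 190
M1 = M/10 = 19, M2 = M/19 = 10
M1^(-1) mod 10 = 9, M2^(-1) mod 19 = 2
x = 2*19*9 + 16*10*2 = 662
662 mod 190 = 92
Check: 92 mod 10 = 2 ✓, 92 mod 19 = 16 ✓

x ≡ 92 (mod 190)


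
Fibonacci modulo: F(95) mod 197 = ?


F(k) mod 197 for k=1..95:
1, 1, 2, 3, 5, 8, 13, 21, 34, 55, 89, 144, 36, 180, 19, 2, 21, 23, 44, 67, 111, 178, 92, 73, 165, 41, 9, 50, 59, 109, 168, 80, 51, 131, 182, 116, 101, 20, 121, 141, 65, 9, 74, 83, 157, 43, 3, 46, 49, 95, 144, 42, 186, 31, 20, 51, 71, 122, 193, 118, 114, 35, 149, 184, 136, 123, 62, 185, 50, 38, 88, 126, 17, 143, 160, 106, 69, 175, 47, 25, 72, 97, 169, 69, 41, 110, 151, 64, 18, 82, 100, 182, 85, 70, 155
F(95) mod 197 = 155


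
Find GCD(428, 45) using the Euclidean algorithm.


428 = 9 * 45 + 23
45 = 1 * 23 + 22
23 = 1 * 22 + 1
22 = 22 * 1 + 0
GCD = 1


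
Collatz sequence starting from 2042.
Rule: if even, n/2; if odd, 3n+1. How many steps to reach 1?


2042 → 1021 → 3064 → 1532 → 766 → 383 → 1150 → 575 → 1726 → 863 → 2590 → 1295 → 3886 → 1943 → 5830 → 2915 → 8746 → 4373 → 13120 → 6560 → 3280 → 1640 → 820 → 410 → 205 → 616 → 308 → 154 → 77 → 232 → 116 → 58 → 29 → 88 → 44 → 22 → 11 → 34 → 17 → 52 → 26 → 13 → 40 → 20 → 10 → 5 → 16 → 8 → 4 → 2 → 1
Total steps = 50

50 steps


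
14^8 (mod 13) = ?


14^1 mod 13 = 1
14^2 mod 13 = 1
14^3 mod 13 = 1
14^4 mod 13 = 1
14^5 mod 13 = 1
14^6 mod 13 = 1
14^7 mod 13 = 1
14^8 mod 13 = 1


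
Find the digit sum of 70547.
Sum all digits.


7 + 0 + 5 + 4 + 7 = 23


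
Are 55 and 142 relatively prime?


Euclidean algorithm:
142 = 2 * 55 + 32
55 = 1 * 32 + 23
32 = 1 * 23 + 9
23 = 2 * 9 + 5
9 = 1 * 5 + 4
5 = 1 * 4 + 1
4 = 4 * 1 + 0
GCD(55, 142) = 1

Yes, coprime (GCD = 1)


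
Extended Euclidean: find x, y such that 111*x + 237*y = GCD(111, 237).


Tabular extended Euclidean (each row: r = 111*s + 237*t):
r=111, s=1, t=0
r=237, s=0, t=1
q=0: r=111, s=1, t=0   [111*(1) + 237*(0) = 111]
q=2: r=15, s=-2, t=1   [111*(-2) + 237*(1) = 15]
q=7: r=6, s=15, t=-7   [111*(15) + 237*(-7) = 6]
q=2: r=3, s=-32, t=15   [111*(-32) + 237*(15) = 3]
q=2: r=0, s=79, t=-37   [111*(79) + 237*(-37) = 0]
GCD = 3; from the row with r=3: x=-32, y=15
Check: 111*(-32) + 237*(15) = -3552 + 3555 = 3

GCD = 3, x = -32, y = 15


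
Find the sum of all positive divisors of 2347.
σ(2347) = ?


Divisors of 2347: 1, 2347
Sum = 1 + 2347 = 2348

σ(2347) = 2348


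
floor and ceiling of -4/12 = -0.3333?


-4/12 = -0.3333
floor = -1
ceil = 0

floor = -1, ceil = 0


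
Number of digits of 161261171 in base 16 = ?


161261171 in base 16 = 99CA673
Number of digits = 7

7 digits (base 16)


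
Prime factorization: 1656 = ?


1656 / 2 = 828
828 / 2 = 414
414 / 2 = 207
207 / 3 = 69
69 / 3 = 23
23 / 23 = 1
1656 = 2^3 × 3^2 × 23


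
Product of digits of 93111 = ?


9 × 3 × 1 × 1 × 1 = 27


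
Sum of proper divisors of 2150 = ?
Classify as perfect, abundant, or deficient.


Proper divisors: 1, 2, 5, 10, 25, 43, 50, 86, 215, 430, 1075
Sum = 1 + 2 + 5 + 10 + 25 + 43 + 50 + 86 + 215 + 430 + 1075 = 1942
1942 < 2150 → deficient

s(2150) = 1942 (deficient)


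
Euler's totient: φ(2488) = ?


2488 = 2^3 × 311
Prime factors: 2, 311
φ(2488) = 2488 × (1-1/2) × (1-1/311)
= 2488 × 1/2 × 310/311 = 1240

φ(2488) = 1240


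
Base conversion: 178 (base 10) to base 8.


178 (base 10) = 178 (decimal)
178 (decimal) = 262 (base 8)


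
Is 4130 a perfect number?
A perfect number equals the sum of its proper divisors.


Proper divisors of 4130: 1, 2, 5, 7, 10, 14, 35, 59, 70, 118, 295, 413, 590, 826, 2065
Sum = 1 + 2 + 5 + 7 + 10 + 14 + 35 + 59 + 70 + 118 + 295 + 413 + 590 + 826 + 2065 = 4510

No, 4130 is not perfect (4510 ≠ 4130)


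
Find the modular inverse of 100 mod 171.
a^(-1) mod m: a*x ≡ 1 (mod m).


Use the extended Euclidean algorithm on (171, 100); each row r = 171*s + 100*t:
r=171, s=1, t=0
r=100, s=0, t=1
q=1: r=71, s=1, t=-1   [171*(1) + 100*(-1) = 71]
q=1: r=29, s=-1, t=2   [171*(-1) + 100*(2) = 29]
q=2: r=13, s=3, t=-5   [171*(3) + 100*(-5) = 13]
q=2: r=3, s=-7, t=12   [171*(-7) + 100*(12) = 3]
q=4: r=1, s=31, t=-53   [171*(31) + 100*(-53) = 1]
q=3: r=0, s=-100, t=171   [171*(-100) + 100*(171) = 0]
GCD = 1 with t = -53, so 100*(-53) ≡ 1 (mod 171)
Inverse = -53 mod 171 = 118
Check: 100 * 118 = 11800 ≡ 1 (mod 171)

100^(-1) ≡ 118 (mod 171)


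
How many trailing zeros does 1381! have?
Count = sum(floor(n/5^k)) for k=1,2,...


floor(1381/5) = 276
floor(1381/25) = 55
floor(1381/125) = 11
floor(1381/625) = 2
Total = 344

344 trailing zeros


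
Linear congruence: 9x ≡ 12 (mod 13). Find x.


GCD(9, 13) = 1, unique solution
a^(-1) mod 13 = 3
x = 3 * 12 mod 13 = 10

x ≡ 10 (mod 13)


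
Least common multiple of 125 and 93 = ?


GCD(125, 93) = 1
LCM = 125*93/1 = 11625/1 = 11625

LCM = 11625


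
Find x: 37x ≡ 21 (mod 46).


GCD(37, 46) = 1, unique solution
a^(-1) mod 46 = 5
x = 5 * 21 mod 46 = 13

x ≡ 13 (mod 46)


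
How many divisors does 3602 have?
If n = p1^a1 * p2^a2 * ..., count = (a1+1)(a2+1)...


3602 = 2^1 × 1801^1
d(3602) = (1+1) × (1+1) = 4

4 divisors


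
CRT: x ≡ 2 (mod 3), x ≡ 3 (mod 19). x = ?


M = 3*19 = 57
M1 = M/3 = 19, M2 = M/19 = 3
M1^(-1) mod 3 = 1, M2^(-1) mod 19 = 13
x = 2*19*1 + 3*3*13 = 155
155 mod 57 = 41
Check: 41 mod 3 = 2 ✓, 41 mod 19 = 3 ✓

x ≡ 41 (mod 57)


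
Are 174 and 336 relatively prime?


Euclidean algorithm:
336 = 1 * 174 + 162
174 = 1 * 162 + 12
162 = 13 * 12 + 6
12 = 2 * 6 + 0
GCD(174, 336) = 6

No, not coprime (GCD = 6)


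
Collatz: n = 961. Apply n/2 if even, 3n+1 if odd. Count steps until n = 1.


961 → 2884 → 1442 → 721 → 2164 → 1082 → 541 → 1624 → 812 → 406 → 203 → 610 → 305 → 916 → 458 → 229 → 688 → 344 → 172 → 86 → 43 → 130 → 65 → 196 → 98 → 49 → 148 → 74 → 37 → 112 → 56 → 28 → 14 → 7 → 22 → 11 → 34 → 17 → 52 → 26 → 13 → 40 → 20 → 10 → 5 → 16 → 8 → 4 → 2 → 1
Total steps = 49

49 steps


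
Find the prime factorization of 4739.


4739 / 7 = 677
677 / 677 = 1
4739 = 7 × 677


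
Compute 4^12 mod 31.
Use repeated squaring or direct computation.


4^1 mod 31 = 4
4^2 mod 31 = 16
4^3 mod 31 = 2
4^4 mod 31 = 8
4^5 mod 31 = 1
4^6 mod 31 = 4
4^7 mod 31 = 16
4^8 mod 31 = 2
4^9 mod 31 = 8
4^10 mod 31 = 1
4^11 mod 31 = 4
4^12 mod 31 = 16


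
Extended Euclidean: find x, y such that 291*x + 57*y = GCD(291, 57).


Tabular extended Euclidean (each row: r = 291*s + 57*t):
r=291, s=1, t=0
r=57, s=0, t=1
q=5: r=6, s=1, t=-5   [291*(1) + 57*(-5) = 6]
q=9: r=3, s=-9, t=46   [291*(-9) + 57*(46) = 3]
q=2: r=0, s=19, t=-97   [291*(19) + 57*(-97) = 0]
GCD = 3; from the row with r=3: x=-9, y=46
Check: 291*(-9) + 57*(46) = -2619 + 2622 = 3

GCD = 3, x = -9, y = 46


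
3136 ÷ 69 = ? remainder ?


3136 = 69 * 45 + 31
Check: 3105 + 31 = 3136

q = 45, r = 31


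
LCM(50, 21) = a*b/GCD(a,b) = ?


GCD(50, 21) = 1
LCM = 50*21/1 = 1050/1 = 1050

LCM = 1050


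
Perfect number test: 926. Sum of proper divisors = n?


Proper divisors of 926: 1, 2, 463
Sum = 1 + 2 + 463 = 466

No, 926 is not perfect (466 ≠ 926)


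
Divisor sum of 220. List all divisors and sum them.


Divisors of 220: 1, 2, 4, 5, 10, 11, 20, 22, 44, 55, 110, 220
Sum = 1 + 2 + 4 + 5 + 10 + 11 + 20 + 22 + 44 + 55 + 110 + 220 = 504

σ(220) = 504


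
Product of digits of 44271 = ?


4 × 4 × 2 × 7 × 1 = 224


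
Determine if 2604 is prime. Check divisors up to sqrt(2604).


2604 / 2 = 1302 (exact division)
2604 is NOT prime.

No, 2604 is not prime


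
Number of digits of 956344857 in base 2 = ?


956344857 in base 2 = 111001000000001010101000011001
Number of digits = 30

30 digits (base 2)


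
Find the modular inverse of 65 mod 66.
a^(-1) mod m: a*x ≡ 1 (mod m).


Use the extended Euclidean algorithm on (66, 65); each row r = 66*s + 65*t:
r=66, s=1, t=0
r=65, s=0, t=1
q=1: r=1, s=1, t=-1   [66*(1) + 65*(-1) = 1]
q=65: r=0, s=-65, t=66   [66*(-65) + 65*(66) = 0]
GCD = 1 with t = -1, so 65*(-1) ≡ 1 (mod 66)
Inverse = -1 mod 66 = 65
Check: 65 * 65 = 4225 ≡ 1 (mod 66)

65^(-1) ≡ 65 (mod 66)


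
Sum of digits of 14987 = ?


1 + 4 + 9 + 8 + 7 = 29


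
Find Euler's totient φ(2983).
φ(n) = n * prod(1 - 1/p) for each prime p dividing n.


2983 = 19 × 157
Prime factors: 19, 157
φ(2983) = 2983 × (1-1/19) × (1-1/157)
= 2983 × 18/19 × 156/157 = 2808

φ(2983) = 2808


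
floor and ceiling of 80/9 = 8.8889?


80/9 = 8.8889
floor = 8
ceil = 9

floor = 8, ceil = 9


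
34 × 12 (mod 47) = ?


34 × 12 = 408
408 mod 47 = 32


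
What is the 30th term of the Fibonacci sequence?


Sequence: 1, 1, 2, 3, 5, 8, 13, 21, 34, 55, 89, 144, 233, 377, 610, 987, 1597, 2584, 4181, 6765, 10946, 17711, 28657, 46368, 75025, 121393, 196418, 317811, 514229, 832040
F(30) = 832040


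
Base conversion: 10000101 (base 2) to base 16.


10000101 (base 2) = 133 (decimal)
133 (decimal) = 85 (base 16)


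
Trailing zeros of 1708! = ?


floor(1708/5) = 341
floor(1708/25) = 68
floor(1708/125) = 13
floor(1708/625) = 2
Total = 424

424 trailing zeros


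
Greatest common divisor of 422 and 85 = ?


422 = 4 * 85 + 82
85 = 1 * 82 + 3
82 = 27 * 3 + 1
3 = 3 * 1 + 0
GCD = 1


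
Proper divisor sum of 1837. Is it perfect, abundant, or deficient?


Proper divisors: 1, 11, 167
Sum = 1 + 11 + 167 = 179
179 < 1837 → deficient

s(1837) = 179 (deficient)


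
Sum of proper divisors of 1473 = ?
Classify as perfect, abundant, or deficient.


Proper divisors: 1, 3, 491
Sum = 1 + 3 + 491 = 495
495 < 1473 → deficient

s(1473) = 495 (deficient)


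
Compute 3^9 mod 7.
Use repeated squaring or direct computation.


3^1 mod 7 = 3
3^2 mod 7 = 2
3^3 mod 7 = 6
3^4 mod 7 = 4
3^5 mod 7 = 5
3^6 mod 7 = 1
3^7 mod 7 = 3
3^8 mod 7 = 2
3^9 mod 7 = 6


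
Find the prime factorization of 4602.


4602 / 2 = 2301
2301 / 3 = 767
767 / 13 = 59
59 / 59 = 1
4602 = 2 × 3 × 13 × 59


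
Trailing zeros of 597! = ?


floor(597/5) = 119
floor(597/25) = 23
floor(597/125) = 4
Total = 146

146 trailing zeros


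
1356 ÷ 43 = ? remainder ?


1356 = 43 * 31 + 23
Check: 1333 + 23 = 1356

q = 31, r = 23


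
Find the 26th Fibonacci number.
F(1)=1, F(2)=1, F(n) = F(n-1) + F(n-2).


Sequence: 1, 1, 2, 3, 5, 8, 13, 21, 34, 55, 89, 144, 233, 377, 610, 987, 1597, 2584, 4181, 6765, 10946, 17711, 28657, 46368, 75025, 121393
F(26) = 121393


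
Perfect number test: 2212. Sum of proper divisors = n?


Proper divisors of 2212: 1, 2, 4, 7, 14, 28, 79, 158, 316, 553, 1106
Sum = 1 + 2 + 4 + 7 + 14 + 28 + 79 + 158 + 316 + 553 + 1106 = 2268

No, 2212 is not perfect (2268 ≠ 2212)


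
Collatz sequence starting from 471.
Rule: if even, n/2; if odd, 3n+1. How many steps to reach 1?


471 → 1414 → 707 → 2122 → 1061 → 3184 → 1592 → 796 → 398 → 199 → 598 → 299 → 898 → 449 → 1348 → 674 → 337 → 1012 → 506 → 253 → 760 → 380 → 190 → 95 → 286 → 143 → 430 → 215 → 646 → 323 → 970 → 485 → 1456 → 728 → 364 → 182 → 91 → 274 → 137 → 412 → 206 → 103 → 310 → 155 → 466 → 233 → 700 → 350 → 175 → 526 → 263 → 790 → 395 → 1186 → 593 → 1780 → 890 → 445 → 1336 → 668 → 334 → 167 → 502 → 251 → 754 → 377 → 1132 → 566 → 283 → 850 → 425 → 1276 → 638 → 319 → 958 → 479 → 1438 → 719 → 2158 → 1079 → 3238 → 1619 → 4858 → 2429 → 7288 → 3644 → 1822 → 911 → 2734 → 1367 → 4102 → 2051 → 6154 → 3077 → 9232 → 4616 → 2308 → 1154 → 577 → 1732 → 866 → 433 → 1300 → 650 → 325 → 976 → 488 → 244 → 122 → 61 → 184 → 92 → 46 → 23 → 70 → 35 → 106 → 53 → 160 → 80 → 40 → 20 → 10 → 5 → 16 → 8 → 4 → 2 → 1
Total steps = 128

128 steps


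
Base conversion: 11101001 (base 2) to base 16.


11101001 (base 2) = 233 (decimal)
233 (decimal) = E9 (base 16)
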